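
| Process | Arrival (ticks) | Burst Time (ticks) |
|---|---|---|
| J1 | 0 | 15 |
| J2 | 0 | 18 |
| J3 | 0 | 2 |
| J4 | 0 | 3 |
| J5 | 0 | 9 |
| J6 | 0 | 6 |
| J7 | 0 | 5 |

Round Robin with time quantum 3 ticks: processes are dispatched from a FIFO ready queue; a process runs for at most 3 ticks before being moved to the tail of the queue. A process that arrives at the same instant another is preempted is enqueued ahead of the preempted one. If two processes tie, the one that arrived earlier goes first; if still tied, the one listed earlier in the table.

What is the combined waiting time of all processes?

180

Timeline: | J1 0-3 | J2 3-6 | J3 6-8 | J4 8-11 | J5 11-14 | J6 14-17 | J7 17-20 | J1 20-23 | J2 23-26 | J5 26-29 | J6 29-32 | J7 32-34 | J1 34-37 | J2 37-40 | J5 40-43 | J1 43-46 | J2 46-49 | J1 49-52 | J2 52-58 |
Completion: J1=52  J2=58  J3=8  J4=11  J5=43  J6=32  J7=34
Turnaround (C−A): J1=52  J2=58  J3=8  J4=11  J5=43  J6=32  J7=34
Waiting = turnaround − burst: J1=37, J2=40, J3=6, J4=8, J5=34, J6=26, J7=29
Total waiting = 37 + 40 + 6 + 8 + 34 + 26 + 29 = 180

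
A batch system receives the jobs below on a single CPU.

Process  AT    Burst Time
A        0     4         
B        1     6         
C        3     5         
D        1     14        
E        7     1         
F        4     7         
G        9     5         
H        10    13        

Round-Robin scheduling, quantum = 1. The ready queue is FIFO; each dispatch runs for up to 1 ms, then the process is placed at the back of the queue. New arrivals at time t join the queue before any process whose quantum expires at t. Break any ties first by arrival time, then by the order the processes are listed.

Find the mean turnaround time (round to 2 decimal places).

30.13

Schedule: | A 0-1 | B 1-2 | D 2-3 | A 3-4 | B 4-5 | C 5-6 | D 6-7 | F 7-8 | A 8-9 | B 9-10 | C 10-11 | E 11-12 | D 12-13 | F 13-14 | G 14-15 | A 15-16 | H 16-17 | B 17-18 | C 18-19 | D 19-20 | F 20-21 | G 21-22 | H 22-23 | B 23-24 | C 24-25 | D 25-26 | F 26-27 | G 27-28 | H 28-29 | B 29-30 | C 30-31 | D 31-32 | F 32-33 | G 33-34 | H 34-35 | D 35-36 | F 36-37 | G 37-38 | H 38-39 | D 39-40 | F 40-41 | H 41-42 | D 42-43 | H 43-44 | D 44-45 | H 45-46 | D 46-47 | H 47-48 | D 48-49 | H 49-50 | D 50-51 | H 51-52 | D 52-53 | H 53-55 |
Completion: A=16  B=30  C=31  D=53  E=12  F=41  G=38  H=55
Turnaround times: A=16, B=29, C=28, D=52, E=5, F=37, G=29, H=45
Average turnaround = (16+29+28+52+5+37+29+45) / 8 = 241/8 = 30.13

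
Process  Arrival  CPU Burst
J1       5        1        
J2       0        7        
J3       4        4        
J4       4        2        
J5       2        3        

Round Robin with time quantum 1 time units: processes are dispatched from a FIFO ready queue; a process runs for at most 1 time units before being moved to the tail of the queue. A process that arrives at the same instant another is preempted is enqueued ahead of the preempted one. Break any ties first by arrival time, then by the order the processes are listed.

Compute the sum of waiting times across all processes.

32

Timeline: | J2 0-2 | J5 2-3 | J2 3-4 | J5 4-5 | J3 5-6 | J4 6-7 | J2 7-8 | J1 8-9 | J5 9-10 | J3 10-11 | J4 11-12 | J2 12-13 | J3 13-14 | J2 14-15 | J3 15-16 | J2 16-17 |
Completion: J1=9  J2=17  J3=16  J4=12  J5=10
Waiting = turnaround − burst: J1=3, J2=10, J3=8, J4=6, J5=5
Total waiting = 3 + 10 + 8 + 6 + 5 = 32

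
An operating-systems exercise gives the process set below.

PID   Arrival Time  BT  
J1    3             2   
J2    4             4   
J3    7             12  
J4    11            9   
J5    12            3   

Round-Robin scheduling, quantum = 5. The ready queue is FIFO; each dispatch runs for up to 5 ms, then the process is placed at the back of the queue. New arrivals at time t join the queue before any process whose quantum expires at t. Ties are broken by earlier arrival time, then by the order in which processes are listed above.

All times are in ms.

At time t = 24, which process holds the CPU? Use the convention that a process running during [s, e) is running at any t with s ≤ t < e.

J3

Gantt: | idle 0-3 | J1 3-5 | J2 5-9 | J3 9-14 | J4 14-19 | J5 19-22 | J3 22-27 | J4 27-31 | J3 31-33 |
Completion: J1=5  J2=9  J3=33  J4=31  J5=22
Turnaround (C−A): J1=2  J2=5  J3=26  J4=20  J5=10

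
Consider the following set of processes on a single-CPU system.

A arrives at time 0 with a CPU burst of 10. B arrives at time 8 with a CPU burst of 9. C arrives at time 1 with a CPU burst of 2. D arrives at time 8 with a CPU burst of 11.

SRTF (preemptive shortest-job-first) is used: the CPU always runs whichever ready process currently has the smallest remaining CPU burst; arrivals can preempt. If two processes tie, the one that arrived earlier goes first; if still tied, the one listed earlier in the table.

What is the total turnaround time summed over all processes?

51

Gantt: | A 0-1 | C 1-3 | A 3-12 | B 12-21 | D 21-32 |
Completion: A=12  B=21  C=3  D=32
Turnaround (C−A): A=12  B=13  C=2  D=24
Turnaround = completion − arrival: A=12, B=13, C=2, D=24
Total turnaround = 12 + 13 + 2 + 24 = 51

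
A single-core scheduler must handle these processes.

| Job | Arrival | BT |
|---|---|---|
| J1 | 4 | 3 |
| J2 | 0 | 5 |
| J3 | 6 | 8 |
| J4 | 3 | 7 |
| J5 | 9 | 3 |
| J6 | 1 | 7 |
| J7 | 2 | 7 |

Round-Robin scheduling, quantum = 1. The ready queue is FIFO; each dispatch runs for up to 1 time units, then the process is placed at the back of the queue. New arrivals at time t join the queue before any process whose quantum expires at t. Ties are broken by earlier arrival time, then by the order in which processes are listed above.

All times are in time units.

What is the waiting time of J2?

Gantt: | J2 0-1 | J6 1-2 | J2 2-3 | J7 3-4 | J6 4-5 | J4 5-6 | J2 6-7 | J1 7-8 | J7 8-9 | J6 9-10 | J3 10-11 | J4 11-12 | J2 12-13 | J1 13-14 | J5 14-15 | J7 15-16 | J6 16-17 | J3 17-18 | J4 18-19 | J2 19-20 | J1 20-21 | J5 21-22 | J7 22-23 | J6 23-24 | J3 24-25 | J4 25-26 | J5 26-27 | J7 27-28 | J6 28-29 | J3 29-30 | J4 30-31 | J7 31-32 | J6 32-33 | J3 33-34 | J4 34-35 | J7 35-36 | J3 36-37 | J4 37-38 | J3 38-40 |
Completion: J1=21  J2=20  J3=40  J4=38  J5=27  J6=33  J7=36
Turnaround (C−A): J1=17  J2=20  J3=34  J4=35  J5=18  J6=32  J7=34
Waiting(J2) = turnaround − burst = 20 − 5 = 15

15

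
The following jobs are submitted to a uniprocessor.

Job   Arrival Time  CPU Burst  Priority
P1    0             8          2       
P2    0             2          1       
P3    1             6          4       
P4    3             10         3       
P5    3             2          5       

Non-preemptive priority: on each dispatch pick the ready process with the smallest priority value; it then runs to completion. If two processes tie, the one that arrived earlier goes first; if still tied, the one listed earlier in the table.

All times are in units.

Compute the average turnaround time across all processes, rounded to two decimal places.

Gantt: | P2 0-2 | P1 2-10 | P4 10-20 | P3 20-26 | P5 26-28 |
Completion: P1=10  P2=2  P3=26  P4=20  P5=28
Turnaround times: P1=10, P2=2, P3=25, P4=17, P5=25
Average turnaround = (10+2+25+17+25) / 5 = 79/5 = 15.80

15.80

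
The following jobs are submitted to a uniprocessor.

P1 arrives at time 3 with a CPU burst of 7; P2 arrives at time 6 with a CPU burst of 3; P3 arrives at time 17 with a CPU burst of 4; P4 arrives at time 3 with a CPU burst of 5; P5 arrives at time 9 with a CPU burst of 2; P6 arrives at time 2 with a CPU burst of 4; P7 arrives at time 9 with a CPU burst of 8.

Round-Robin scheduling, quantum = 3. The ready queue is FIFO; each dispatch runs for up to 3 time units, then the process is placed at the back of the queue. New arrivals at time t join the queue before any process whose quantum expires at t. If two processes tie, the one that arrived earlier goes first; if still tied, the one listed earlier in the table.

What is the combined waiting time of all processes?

87

Gantt: | idle 0-2 | P6 2-5 | P1 5-8 | P4 8-11 | P6 11-12 | P2 12-15 | P1 15-18 | P5 18-20 | P7 20-23 | P4 23-25 | P3 25-28 | P1 28-29 | P7 29-32 | P3 32-33 | P7 33-35 |
Completion: P1=29  P2=15  P3=33  P4=25  P5=20  P6=12  P7=35
Turnaround (C−A): P1=26  P2=9  P3=16  P4=22  P5=11  P6=10  P7=26
Waiting = turnaround − burst: P1=19, P2=6, P3=12, P4=17, P5=9, P6=6, P7=18
Total waiting = 19 + 6 + 12 + 17 + 9 + 6 + 18 = 87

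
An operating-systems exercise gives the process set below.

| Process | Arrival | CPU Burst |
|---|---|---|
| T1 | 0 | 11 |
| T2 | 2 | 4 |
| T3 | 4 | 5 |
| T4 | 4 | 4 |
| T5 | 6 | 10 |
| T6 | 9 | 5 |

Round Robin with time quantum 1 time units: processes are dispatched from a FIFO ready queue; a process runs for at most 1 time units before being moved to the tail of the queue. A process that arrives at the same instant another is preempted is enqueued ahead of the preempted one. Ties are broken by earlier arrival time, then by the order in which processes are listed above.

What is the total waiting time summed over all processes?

108

Timeline: | T1 0-2 | T2 2-3 | T1 3-4 | T2 4-5 | T3 5-6 | T4 6-7 | T1 7-8 | T2 8-9 | T5 9-10 | T3 10-11 | T4 11-12 | T1 12-13 | T6 13-14 | T2 14-15 | T5 15-16 | T3 16-17 | T4 17-18 | T1 18-19 | T6 19-20 | T5 20-21 | T3 21-22 | T4 22-23 | T1 23-24 | T6 24-25 | T5 25-26 | T3 26-27 | T1 27-28 | T6 28-29 | T5 29-30 | T1 30-31 | T6 31-32 | T5 32-33 | T1 33-34 | T5 34-35 | T1 35-36 | T5 36-39 |
Completion: T1=36  T2=15  T3=27  T4=23  T5=39  T6=32
Turnaround (C−A): T1=36  T2=13  T3=23  T4=19  T5=33  T6=23
Waiting = turnaround − burst: T1=25, T2=9, T3=18, T4=15, T5=23, T6=18
Total waiting = 25 + 9 + 18 + 15 + 23 + 18 = 108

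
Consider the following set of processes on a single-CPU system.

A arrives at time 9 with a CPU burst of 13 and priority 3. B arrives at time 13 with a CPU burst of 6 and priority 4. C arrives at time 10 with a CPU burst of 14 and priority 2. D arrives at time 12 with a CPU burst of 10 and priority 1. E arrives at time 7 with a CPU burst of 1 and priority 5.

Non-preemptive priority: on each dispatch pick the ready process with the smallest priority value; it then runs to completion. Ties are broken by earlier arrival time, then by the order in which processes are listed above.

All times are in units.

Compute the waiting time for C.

Timeline: | idle 0-7 | E 7-8 | idle 8-9 | A 9-22 | D 22-32 | C 32-46 | B 46-52 |
Completion: A=22  B=52  C=46  D=32  E=8
Turnaround (C−A): A=13  B=39  C=36  D=20  E=1
Waiting(C) = turnaround − burst = 36 − 14 = 22

22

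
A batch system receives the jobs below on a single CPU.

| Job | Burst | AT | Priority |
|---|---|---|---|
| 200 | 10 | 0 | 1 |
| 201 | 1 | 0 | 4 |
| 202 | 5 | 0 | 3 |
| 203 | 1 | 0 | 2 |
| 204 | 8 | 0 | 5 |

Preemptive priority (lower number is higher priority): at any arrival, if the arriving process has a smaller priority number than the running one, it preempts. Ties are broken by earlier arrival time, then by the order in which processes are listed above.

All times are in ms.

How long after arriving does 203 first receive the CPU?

Schedule: | 200 0-10 | 203 10-11 | 202 11-16 | 201 16-17 | 204 17-25 |
Completion: 200=10  201=17  202=16  203=11  204=25
Turnaround (C−A): 200=10  201=17  202=16  203=11  204=25
Response(203) = first start − arrival = 10 − 0 = 10

10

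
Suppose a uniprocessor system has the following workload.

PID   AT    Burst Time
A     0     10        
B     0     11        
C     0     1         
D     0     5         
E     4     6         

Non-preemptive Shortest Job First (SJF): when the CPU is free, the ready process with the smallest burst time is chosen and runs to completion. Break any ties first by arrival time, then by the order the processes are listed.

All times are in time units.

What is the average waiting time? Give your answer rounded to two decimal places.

Timeline: | C 0-1 | D 1-6 | E 6-12 | A 12-22 | B 22-33 |
Completion: A=22  B=33  C=1  D=6  E=12
Waiting times: A=12, B=22, C=0, D=1, E=2
Average waiting = (12+22+0+1+2) / 5 = 37/5 = 7.40

7.40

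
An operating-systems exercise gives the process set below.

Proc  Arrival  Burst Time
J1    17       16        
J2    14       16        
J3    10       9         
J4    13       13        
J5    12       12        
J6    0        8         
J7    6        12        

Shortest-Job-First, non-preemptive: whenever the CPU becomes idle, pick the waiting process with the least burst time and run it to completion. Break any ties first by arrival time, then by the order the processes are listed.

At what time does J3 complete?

29

Gantt: | J6 0-8 | J7 8-20 | J3 20-29 | J5 29-41 | J4 41-54 | J2 54-70 | J1 70-86 |
Completion: J1=86  J2=70  J3=29  J4=54  J5=41  J6=8  J7=20
Turnaround (C−A): J1=69  J2=56  J3=19  J4=41  J5=29  J6=8  J7=14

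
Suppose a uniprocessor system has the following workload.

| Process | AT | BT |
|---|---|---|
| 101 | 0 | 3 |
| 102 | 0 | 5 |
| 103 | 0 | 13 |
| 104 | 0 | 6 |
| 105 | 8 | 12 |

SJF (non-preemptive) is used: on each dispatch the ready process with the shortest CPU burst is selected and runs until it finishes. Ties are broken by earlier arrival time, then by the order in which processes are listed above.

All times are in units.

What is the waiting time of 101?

0

Schedule: | 101 0-3 | 102 3-8 | 104 8-14 | 105 14-26 | 103 26-39 |
Completion: 101=3  102=8  103=39  104=14  105=26
Waiting(101) = turnaround − burst = 3 − 3 = 0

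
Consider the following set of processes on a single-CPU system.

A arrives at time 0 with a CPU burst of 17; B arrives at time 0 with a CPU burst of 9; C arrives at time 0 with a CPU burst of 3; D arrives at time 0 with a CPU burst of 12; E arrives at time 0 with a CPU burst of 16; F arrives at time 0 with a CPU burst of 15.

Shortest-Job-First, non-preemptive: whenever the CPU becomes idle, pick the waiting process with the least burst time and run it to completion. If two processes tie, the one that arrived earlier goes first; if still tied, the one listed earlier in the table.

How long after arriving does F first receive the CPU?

Schedule: | C 0-3 | B 3-12 | D 12-24 | F 24-39 | E 39-55 | A 55-72 |
Completion: A=72  B=12  C=3  D=24  E=55  F=39
Turnaround (C−A): A=72  B=12  C=3  D=24  E=55  F=39
Response(F) = first start − arrival = 24 − 0 = 24

24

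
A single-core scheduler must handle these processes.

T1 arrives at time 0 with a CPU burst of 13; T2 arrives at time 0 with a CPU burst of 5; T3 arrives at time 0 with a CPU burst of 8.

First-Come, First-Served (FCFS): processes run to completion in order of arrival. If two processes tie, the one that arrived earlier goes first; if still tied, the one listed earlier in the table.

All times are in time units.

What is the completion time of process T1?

13

Schedule: | T1 0-13 | T2 13-18 | T3 18-26 |
Completion: T1=13  T2=18  T3=26
Turnaround (C−A): T1=13  T2=18  T3=26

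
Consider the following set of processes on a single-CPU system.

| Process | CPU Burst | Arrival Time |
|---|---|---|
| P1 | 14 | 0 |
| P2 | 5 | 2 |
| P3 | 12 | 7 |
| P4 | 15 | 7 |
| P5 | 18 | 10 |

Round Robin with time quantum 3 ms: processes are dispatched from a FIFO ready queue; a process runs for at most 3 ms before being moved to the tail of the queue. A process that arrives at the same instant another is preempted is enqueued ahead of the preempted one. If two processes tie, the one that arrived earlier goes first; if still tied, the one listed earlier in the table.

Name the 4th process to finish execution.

Gantt: | P1 0-3 | P2 3-6 | P1 6-9 | P2 9-11 | P3 11-14 | P4 14-17 | P1 17-20 | P5 20-23 | P3 23-26 | P4 26-29 | P1 29-32 | P5 32-35 | P3 35-38 | P4 38-41 | P1 41-43 | P5 43-46 | P3 46-49 | P4 49-52 | P5 52-55 | P4 55-58 | P5 58-64 |
Completion: P1=43  P2=11  P3=49  P4=58  P5=64
Turnaround (C−A): P1=43  P2=9  P3=42  P4=51  P5=54
Finish order: P2 → P1 → P3 → P4 → P5

P4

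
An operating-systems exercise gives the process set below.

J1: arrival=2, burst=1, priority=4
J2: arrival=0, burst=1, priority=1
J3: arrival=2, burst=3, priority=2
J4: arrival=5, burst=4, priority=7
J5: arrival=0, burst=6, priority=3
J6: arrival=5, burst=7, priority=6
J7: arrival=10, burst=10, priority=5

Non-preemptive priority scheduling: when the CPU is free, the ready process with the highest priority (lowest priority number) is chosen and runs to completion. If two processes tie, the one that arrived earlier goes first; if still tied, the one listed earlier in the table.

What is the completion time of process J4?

Timeline: | J2 0-1 | J5 1-7 | J3 7-10 | J1 10-11 | J7 11-21 | J6 21-28 | J4 28-32 |
Completion: J1=11  J2=1  J3=10  J4=32  J5=7  J6=28  J7=21

32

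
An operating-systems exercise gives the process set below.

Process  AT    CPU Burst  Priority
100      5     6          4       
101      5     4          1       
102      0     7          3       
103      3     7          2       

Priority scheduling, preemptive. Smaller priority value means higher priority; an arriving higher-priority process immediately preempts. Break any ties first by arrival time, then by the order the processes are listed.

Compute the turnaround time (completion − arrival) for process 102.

Timeline: | 102 0-3 | 103 3-5 | 101 5-9 | 103 9-14 | 102 14-18 | 100 18-24 |
Completion: 100=24  101=9  102=18  103=14
Turnaround (C−A): 100=19  101=4  102=18  103=11
Turnaround(102) = completion − arrival = 18 − 0 = 18

18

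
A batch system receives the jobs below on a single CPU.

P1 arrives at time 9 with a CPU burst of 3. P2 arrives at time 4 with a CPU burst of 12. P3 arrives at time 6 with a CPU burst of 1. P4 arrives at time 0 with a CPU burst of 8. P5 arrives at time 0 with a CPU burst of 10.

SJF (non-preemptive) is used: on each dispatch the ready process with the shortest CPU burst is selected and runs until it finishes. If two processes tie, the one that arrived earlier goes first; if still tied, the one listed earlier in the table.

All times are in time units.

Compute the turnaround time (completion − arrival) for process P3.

3

Schedule: | P4 0-8 | P3 8-9 | P1 9-12 | P5 12-22 | P2 22-34 |
Completion: P1=12  P2=34  P3=9  P4=8  P5=22
Turnaround (C−A): P1=3  P2=30  P3=3  P4=8  P5=22
Turnaround(P3) = completion − arrival = 9 − 6 = 3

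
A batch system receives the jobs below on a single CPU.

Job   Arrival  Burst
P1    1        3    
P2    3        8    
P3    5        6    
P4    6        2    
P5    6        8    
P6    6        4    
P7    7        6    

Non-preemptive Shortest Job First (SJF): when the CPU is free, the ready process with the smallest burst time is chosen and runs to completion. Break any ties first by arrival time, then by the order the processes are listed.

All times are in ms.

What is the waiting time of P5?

Gantt: | idle 0-1 | P1 1-4 | P2 4-12 | P4 12-14 | P6 14-18 | P3 18-24 | P7 24-30 | P5 30-38 |
Completion: P1=4  P2=12  P3=24  P4=14  P5=38  P6=18  P7=30
Turnaround (C−A): P1=3  P2=9  P3=19  P4=8  P5=32  P6=12  P7=23
Waiting(P5) = turnaround − burst = 32 − 8 = 24

24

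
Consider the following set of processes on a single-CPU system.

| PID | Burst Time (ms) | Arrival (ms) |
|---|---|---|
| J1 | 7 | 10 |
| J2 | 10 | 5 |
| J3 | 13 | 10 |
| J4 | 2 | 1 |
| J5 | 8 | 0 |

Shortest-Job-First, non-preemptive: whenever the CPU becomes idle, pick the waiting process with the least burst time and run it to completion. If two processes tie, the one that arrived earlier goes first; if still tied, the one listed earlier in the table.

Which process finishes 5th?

J3

Gantt: | J5 0-8 | J4 8-10 | J1 10-17 | J2 17-27 | J3 27-40 |
Completion: J1=17  J2=27  J3=40  J4=10  J5=8
Turnaround (C−A): J1=7  J2=22  J3=30  J4=9  J5=8
Finish order: J5 → J4 → J1 → J2 → J3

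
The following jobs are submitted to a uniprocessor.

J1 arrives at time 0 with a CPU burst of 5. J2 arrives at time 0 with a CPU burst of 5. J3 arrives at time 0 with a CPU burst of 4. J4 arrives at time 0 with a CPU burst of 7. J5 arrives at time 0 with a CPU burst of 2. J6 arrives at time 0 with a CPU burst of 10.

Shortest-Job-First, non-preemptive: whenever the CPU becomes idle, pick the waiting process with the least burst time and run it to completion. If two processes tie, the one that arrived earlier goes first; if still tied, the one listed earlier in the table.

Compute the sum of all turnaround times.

Timeline: | J5 0-2 | J3 2-6 | J1 6-11 | J2 11-16 | J4 16-23 | J6 23-33 |
Completion: J1=11  J2=16  J3=6  J4=23  J5=2  J6=33
Turnaround (C−A): J1=11  J2=16  J3=6  J4=23  J5=2  J6=33
Turnaround = completion − arrival: J1=11, J2=16, J3=6, J4=23, J5=2, J6=33
Total turnaround = 11 + 16 + 6 + 23 + 2 + 33 = 91

91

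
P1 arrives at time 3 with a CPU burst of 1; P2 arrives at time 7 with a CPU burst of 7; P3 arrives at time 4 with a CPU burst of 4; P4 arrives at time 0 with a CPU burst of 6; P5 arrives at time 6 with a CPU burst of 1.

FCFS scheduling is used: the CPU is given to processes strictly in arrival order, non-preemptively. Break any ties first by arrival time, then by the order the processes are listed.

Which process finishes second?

P1

Timeline: | P4 0-6 | P1 6-7 | P3 7-11 | P5 11-12 | P2 12-19 |
Completion: P1=7  P2=19  P3=11  P4=6  P5=12
Turnaround (C−A): P1=4  P2=12  P3=7  P4=6  P5=6
Finish order: P4 → P1 → P3 → P5 → P2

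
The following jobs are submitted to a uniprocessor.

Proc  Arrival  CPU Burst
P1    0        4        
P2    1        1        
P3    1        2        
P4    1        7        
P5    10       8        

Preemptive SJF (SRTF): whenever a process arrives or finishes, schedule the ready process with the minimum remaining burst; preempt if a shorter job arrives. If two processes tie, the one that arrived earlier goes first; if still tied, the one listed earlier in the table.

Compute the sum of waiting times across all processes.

Gantt: | P1 0-1 | P2 1-2 | P3 2-4 | P1 4-7 | P4 7-14 | P5 14-22 |
Completion: P1=7  P2=2  P3=4  P4=14  P5=22
Turnaround (C−A): P1=7  P2=1  P3=3  P4=13  P5=12
Waiting = turnaround − burst: P1=3, P2=0, P3=1, P4=6, P5=4
Total waiting = 3 + 0 + 1 + 6 + 4 = 14

14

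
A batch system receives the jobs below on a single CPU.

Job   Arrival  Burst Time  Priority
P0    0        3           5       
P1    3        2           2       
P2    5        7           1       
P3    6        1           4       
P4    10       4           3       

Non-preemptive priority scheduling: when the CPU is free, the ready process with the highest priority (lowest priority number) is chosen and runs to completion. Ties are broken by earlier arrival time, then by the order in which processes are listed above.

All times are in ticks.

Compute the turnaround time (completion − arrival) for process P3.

11

Schedule: | P0 0-3 | P1 3-5 | P2 5-12 | P4 12-16 | P3 16-17 |
Completion: P0=3  P1=5  P2=12  P3=17  P4=16
Turnaround (C−A): P0=3  P1=2  P2=7  P3=11  P4=6
Turnaround(P3) = completion − arrival = 17 − 6 = 11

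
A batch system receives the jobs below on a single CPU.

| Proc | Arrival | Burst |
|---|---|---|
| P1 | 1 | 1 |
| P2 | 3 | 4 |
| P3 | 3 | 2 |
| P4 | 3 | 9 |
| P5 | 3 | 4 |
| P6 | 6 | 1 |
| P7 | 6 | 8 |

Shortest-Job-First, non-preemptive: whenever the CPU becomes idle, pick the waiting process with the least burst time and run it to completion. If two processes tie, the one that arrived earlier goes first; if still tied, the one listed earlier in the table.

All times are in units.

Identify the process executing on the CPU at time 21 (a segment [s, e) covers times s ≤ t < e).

Gantt: | idle 0-1 | P1 1-2 | idle 2-3 | P3 3-5 | P2 5-9 | P6 9-10 | P5 10-14 | P7 14-22 | P4 22-31 |
Completion: P1=2  P2=9  P3=5  P4=31  P5=14  P6=10  P7=22

P7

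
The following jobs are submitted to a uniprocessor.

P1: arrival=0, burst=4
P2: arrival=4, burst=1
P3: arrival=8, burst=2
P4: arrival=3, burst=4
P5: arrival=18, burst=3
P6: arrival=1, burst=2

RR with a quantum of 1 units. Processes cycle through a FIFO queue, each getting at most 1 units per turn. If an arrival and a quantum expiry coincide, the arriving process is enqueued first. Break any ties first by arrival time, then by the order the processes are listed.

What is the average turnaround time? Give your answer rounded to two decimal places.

5.33

Schedule: | P1 0-1 | P6 1-2 | P1 2-3 | P6 3-4 | P4 4-5 | P1 5-6 | P2 6-7 | P4 7-8 | P1 8-9 | P3 9-10 | P4 10-11 | P3 11-12 | P4 12-13 | idle 13-18 | P5 18-21 |
Completion: P1=9  P2=7  P3=12  P4=13  P5=21  P6=4
Turnaround (C−A): P1=9  P2=3  P3=4  P4=10  P5=3  P6=3
Turnaround times: P1=9, P2=3, P3=4, P4=10, P5=3, P6=3
Average turnaround = (9+3+4+10+3+3) / 6 = 32/6 = 5.33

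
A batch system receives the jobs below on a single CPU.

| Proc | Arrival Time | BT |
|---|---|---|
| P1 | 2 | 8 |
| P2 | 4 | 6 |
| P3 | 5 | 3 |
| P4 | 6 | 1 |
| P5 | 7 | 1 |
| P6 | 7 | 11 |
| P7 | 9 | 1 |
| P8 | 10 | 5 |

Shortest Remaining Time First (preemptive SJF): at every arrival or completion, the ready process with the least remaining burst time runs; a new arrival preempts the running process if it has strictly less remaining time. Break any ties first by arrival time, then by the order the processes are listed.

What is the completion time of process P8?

21

Gantt: | idle 0-2 | P1 2-5 | P3 5-6 | P4 6-7 | P5 7-8 | P3 8-10 | P7 10-11 | P1 11-16 | P8 16-21 | P2 21-27 | P6 27-38 |
Completion: P1=16  P2=27  P3=10  P4=7  P5=8  P6=38  P7=11  P8=21
Turnaround (C−A): P1=14  P2=23  P3=5  P4=1  P5=1  P6=31  P7=2  P8=11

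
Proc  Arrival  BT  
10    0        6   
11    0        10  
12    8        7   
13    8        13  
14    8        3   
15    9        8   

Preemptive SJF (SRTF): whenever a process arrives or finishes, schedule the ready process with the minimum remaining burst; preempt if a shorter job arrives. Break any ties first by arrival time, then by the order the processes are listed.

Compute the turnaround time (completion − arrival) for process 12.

Schedule: | 10 0-6 | 11 6-8 | 14 8-11 | 12 11-18 | 11 18-26 | 15 26-34 | 13 34-47 |
Completion: 10=6  11=26  12=18  13=47  14=11  15=34
Turnaround (C−A): 10=6  11=26  12=10  13=39  14=3  15=25
Turnaround(12) = completion − arrival = 18 − 8 = 10

10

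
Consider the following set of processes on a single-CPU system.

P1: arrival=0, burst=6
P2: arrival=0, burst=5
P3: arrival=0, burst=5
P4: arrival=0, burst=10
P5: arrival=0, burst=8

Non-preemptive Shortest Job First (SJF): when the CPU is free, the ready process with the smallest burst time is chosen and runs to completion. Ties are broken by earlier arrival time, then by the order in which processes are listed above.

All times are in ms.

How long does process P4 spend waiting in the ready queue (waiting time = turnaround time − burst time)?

24

Gantt: | P2 0-5 | P3 5-10 | P1 10-16 | P5 16-24 | P4 24-34 |
Completion: P1=16  P2=5  P3=10  P4=34  P5=24
Turnaround (C−A): P1=16  P2=5  P3=10  P4=34  P5=24
Waiting(P4) = turnaround − burst = 34 − 10 = 24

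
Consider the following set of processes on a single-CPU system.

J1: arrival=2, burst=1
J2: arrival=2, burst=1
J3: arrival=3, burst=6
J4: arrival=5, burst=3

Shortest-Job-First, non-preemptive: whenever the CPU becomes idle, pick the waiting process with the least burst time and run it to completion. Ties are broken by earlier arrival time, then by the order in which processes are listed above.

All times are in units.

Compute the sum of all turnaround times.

Schedule: | idle 0-2 | J1 2-3 | J2 3-4 | J3 4-10 | J4 10-13 |
Completion: J1=3  J2=4  J3=10  J4=13
Turnaround = completion − arrival: J1=1, J2=2, J3=7, J4=8
Total turnaround = 1 + 2 + 7 + 8 = 18

18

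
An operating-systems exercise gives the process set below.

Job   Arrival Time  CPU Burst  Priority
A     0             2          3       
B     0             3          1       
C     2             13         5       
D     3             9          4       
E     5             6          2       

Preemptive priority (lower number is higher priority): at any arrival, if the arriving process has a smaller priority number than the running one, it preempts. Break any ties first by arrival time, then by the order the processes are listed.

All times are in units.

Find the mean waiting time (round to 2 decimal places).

5.80

Gantt: | B 0-3 | A 3-5 | E 5-11 | D 11-20 | C 20-33 |
Completion: A=5  B=3  C=33  D=20  E=11
Waiting times: A=3, B=0, C=18, D=8, E=0
Average waiting = (3+0+18+8+0) / 5 = 29/5 = 5.80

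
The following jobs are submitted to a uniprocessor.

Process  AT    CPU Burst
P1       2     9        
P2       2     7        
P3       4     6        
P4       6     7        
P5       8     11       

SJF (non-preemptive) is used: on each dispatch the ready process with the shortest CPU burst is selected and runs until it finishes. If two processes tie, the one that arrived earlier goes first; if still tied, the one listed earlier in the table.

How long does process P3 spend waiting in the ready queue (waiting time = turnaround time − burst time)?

5

Gantt: | idle 0-2 | P2 2-9 | P3 9-15 | P4 15-22 | P1 22-31 | P5 31-42 |
Completion: P1=31  P2=9  P3=15  P4=22  P5=42
Turnaround (C−A): P1=29  P2=7  P3=11  P4=16  P5=34
Waiting(P3) = turnaround − burst = 11 − 6 = 5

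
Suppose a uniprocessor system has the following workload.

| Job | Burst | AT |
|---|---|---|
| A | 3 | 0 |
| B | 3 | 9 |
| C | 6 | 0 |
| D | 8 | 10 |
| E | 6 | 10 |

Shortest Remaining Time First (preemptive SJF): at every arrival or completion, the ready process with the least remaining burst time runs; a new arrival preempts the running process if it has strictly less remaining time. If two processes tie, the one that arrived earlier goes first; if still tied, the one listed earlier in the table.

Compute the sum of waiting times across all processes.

13

Schedule: | A 0-3 | C 3-9 | B 9-12 | E 12-18 | D 18-26 |
Completion: A=3  B=12  C=9  D=26  E=18
Turnaround (C−A): A=3  B=3  C=9  D=16  E=8
Waiting = turnaround − burst: A=0, B=0, C=3, D=8, E=2
Total waiting = 0 + 0 + 3 + 8 + 2 = 13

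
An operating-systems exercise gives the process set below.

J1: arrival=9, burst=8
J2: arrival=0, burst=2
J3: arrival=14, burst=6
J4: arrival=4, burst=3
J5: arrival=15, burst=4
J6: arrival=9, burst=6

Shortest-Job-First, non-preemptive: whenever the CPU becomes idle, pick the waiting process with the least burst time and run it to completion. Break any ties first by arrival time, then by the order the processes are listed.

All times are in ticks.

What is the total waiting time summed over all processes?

Schedule: | J2 0-2 | idle 2-4 | J4 4-7 | idle 7-9 | J6 9-15 | J5 15-19 | J3 19-25 | J1 25-33 |
Completion: J1=33  J2=2  J3=25  J4=7  J5=19  J6=15
Turnaround (C−A): J1=24  J2=2  J3=11  J4=3  J5=4  J6=6
Waiting = turnaround − burst: J1=16, J2=0, J3=5, J4=0, J5=0, J6=0
Total waiting = 16 + 0 + 5 + 0 + 0 + 0 = 21

21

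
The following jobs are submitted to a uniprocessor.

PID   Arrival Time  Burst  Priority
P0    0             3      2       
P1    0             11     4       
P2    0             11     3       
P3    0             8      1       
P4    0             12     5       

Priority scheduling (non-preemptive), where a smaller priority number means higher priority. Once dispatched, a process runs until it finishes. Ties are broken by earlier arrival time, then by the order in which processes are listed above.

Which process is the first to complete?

P3

Schedule: | P3 0-8 | P0 8-11 | P2 11-22 | P1 22-33 | P4 33-45 |
Completion: P0=11  P1=33  P2=22  P3=8  P4=45
Finish order: P3 → P0 → P2 → P1 → P4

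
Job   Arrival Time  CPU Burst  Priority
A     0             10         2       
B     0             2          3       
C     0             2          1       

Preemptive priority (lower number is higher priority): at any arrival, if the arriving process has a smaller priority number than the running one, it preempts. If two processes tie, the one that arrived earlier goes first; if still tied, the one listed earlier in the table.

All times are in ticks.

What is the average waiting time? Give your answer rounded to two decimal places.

Schedule: | C 0-2 | A 2-12 | B 12-14 |
Completion: A=12  B=14  C=2
Waiting times: A=2, B=12, C=0
Average waiting = (2+12+0) / 3 = 14/3 = 4.67

4.67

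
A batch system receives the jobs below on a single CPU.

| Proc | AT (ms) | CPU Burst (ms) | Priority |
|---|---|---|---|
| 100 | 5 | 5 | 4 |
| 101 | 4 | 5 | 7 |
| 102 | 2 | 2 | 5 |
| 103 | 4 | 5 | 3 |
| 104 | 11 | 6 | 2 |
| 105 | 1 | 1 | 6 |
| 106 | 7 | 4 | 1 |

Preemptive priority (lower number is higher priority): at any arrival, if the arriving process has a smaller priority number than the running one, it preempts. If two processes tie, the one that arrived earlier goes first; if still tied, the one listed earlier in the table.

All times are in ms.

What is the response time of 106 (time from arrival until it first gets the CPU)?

0

Timeline: | idle 0-1 | 105 1-2 | 102 2-4 | 103 4-7 | 106 7-11 | 104 11-17 | 103 17-19 | 100 19-24 | 101 24-29 |
Completion: 100=24  101=29  102=4  103=19  104=17  105=2  106=11
Turnaround (C−A): 100=19  101=25  102=2  103=15  104=6  105=1  106=4
Response(106) = first start − arrival = 7 − 7 = 0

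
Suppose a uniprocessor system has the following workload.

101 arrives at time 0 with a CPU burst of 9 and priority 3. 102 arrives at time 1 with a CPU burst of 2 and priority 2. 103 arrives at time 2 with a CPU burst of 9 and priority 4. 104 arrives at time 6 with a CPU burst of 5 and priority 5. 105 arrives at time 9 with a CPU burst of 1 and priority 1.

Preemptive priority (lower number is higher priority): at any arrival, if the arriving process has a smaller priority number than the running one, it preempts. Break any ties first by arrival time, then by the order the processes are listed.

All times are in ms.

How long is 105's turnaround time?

Schedule: | 101 0-1 | 102 1-3 | 101 3-9 | 105 9-10 | 101 10-12 | 103 12-21 | 104 21-26 |
Completion: 101=12  102=3  103=21  104=26  105=10
Turnaround (C−A): 101=12  102=2  103=19  104=20  105=1
Turnaround(105) = completion − arrival = 10 − 9 = 1

1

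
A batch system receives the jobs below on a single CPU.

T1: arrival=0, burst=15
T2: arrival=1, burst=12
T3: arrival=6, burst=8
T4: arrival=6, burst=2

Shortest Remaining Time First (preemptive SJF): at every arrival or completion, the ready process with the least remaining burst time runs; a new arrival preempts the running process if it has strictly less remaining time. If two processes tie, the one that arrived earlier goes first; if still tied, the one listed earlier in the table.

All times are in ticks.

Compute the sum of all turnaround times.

Gantt: | T1 0-1 | T2 1-6 | T4 6-8 | T2 8-15 | T3 15-23 | T1 23-37 |
Completion: T1=37  T2=15  T3=23  T4=8
Turnaround (C−A): T1=37  T2=14  T3=17  T4=2
Turnaround = completion − arrival: T1=37, T2=14, T3=17, T4=2
Total turnaround = 37 + 14 + 17 + 2 = 70

70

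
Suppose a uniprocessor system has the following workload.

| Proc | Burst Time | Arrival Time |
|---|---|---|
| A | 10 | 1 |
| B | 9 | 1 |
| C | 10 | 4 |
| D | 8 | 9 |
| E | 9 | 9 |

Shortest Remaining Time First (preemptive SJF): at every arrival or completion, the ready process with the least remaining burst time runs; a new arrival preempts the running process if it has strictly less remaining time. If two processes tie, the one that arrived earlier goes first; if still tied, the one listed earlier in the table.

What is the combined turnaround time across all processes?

115

Schedule: | idle 0-1 | B 1-10 | D 10-18 | E 18-27 | A 27-37 | C 37-47 |
Completion: A=37  B=10  C=47  D=18  E=27
Turnaround (C−A): A=36  B=9  C=43  D=9  E=18
Turnaround = completion − arrival: A=36, B=9, C=43, D=9, E=18
Total turnaround = 36 + 9 + 43 + 9 + 18 = 115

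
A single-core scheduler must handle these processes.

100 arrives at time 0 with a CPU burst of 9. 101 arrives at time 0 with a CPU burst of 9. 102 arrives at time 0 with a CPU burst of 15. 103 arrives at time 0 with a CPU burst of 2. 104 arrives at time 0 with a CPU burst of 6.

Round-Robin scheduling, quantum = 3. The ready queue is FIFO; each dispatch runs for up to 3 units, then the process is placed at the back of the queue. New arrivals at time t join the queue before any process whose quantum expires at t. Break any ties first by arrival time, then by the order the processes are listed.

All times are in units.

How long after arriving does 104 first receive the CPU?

11

Timeline: | 100 0-3 | 101 3-6 | 102 6-9 | 103 9-11 | 104 11-14 | 100 14-17 | 101 17-20 | 102 20-23 | 104 23-26 | 100 26-29 | 101 29-32 | 102 32-41 |
Completion: 100=29  101=32  102=41  103=11  104=26
Turnaround (C−A): 100=29  101=32  102=41  103=11  104=26
Response(104) = first start − arrival = 11 − 0 = 11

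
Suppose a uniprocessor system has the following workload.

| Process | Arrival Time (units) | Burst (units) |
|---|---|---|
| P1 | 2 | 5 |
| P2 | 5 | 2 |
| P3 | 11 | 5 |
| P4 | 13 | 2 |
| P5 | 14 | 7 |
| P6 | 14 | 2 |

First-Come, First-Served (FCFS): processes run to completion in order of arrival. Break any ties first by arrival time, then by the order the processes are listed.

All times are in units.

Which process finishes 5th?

Gantt: | idle 0-2 | P1 2-7 | P2 7-9 | idle 9-11 | P3 11-16 | P4 16-18 | P5 18-25 | P6 25-27 |
Completion: P1=7  P2=9  P3=16  P4=18  P5=25  P6=27
Turnaround (C−A): P1=5  P2=4  P3=5  P4=5  P5=11  P6=13
Finish order: P1 → P2 → P3 → P4 → P5 → P6

P5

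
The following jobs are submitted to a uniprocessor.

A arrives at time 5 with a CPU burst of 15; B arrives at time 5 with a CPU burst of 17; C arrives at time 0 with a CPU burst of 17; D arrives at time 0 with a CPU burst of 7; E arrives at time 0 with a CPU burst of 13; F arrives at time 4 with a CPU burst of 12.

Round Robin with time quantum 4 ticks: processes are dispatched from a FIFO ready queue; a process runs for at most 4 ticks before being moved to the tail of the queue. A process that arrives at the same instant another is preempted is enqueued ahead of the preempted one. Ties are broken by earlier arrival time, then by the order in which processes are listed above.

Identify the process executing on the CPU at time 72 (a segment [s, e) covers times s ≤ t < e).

C

Schedule: | C 0-4 | D 4-8 | E 8-12 | F 12-16 | C 16-20 | A 20-24 | B 24-28 | D 28-31 | E 31-35 | F 35-39 | C 39-43 | A 43-47 | B 47-51 | E 51-55 | F 55-59 | C 59-63 | A 63-67 | B 67-71 | E 71-72 | C 72-73 | A 73-76 | B 76-81 |
Completion: A=76  B=81  C=73  D=31  E=72  F=59
Turnaround (C−A): A=71  B=76  C=73  D=31  E=72  F=55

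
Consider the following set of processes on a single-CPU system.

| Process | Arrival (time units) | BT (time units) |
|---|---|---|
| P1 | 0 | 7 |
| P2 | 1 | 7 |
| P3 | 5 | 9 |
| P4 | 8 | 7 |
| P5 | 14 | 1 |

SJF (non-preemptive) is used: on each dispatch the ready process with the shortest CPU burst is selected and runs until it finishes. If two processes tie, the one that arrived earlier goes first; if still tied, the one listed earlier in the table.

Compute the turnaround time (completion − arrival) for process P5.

Timeline: | P1 0-7 | P2 7-14 | P5 14-15 | P4 15-22 | P3 22-31 |
Completion: P1=7  P2=14  P3=31  P4=22  P5=15
Turnaround (C−A): P1=7  P2=13  P3=26  P4=14  P5=1
Turnaround(P5) = completion − arrival = 15 − 14 = 1

1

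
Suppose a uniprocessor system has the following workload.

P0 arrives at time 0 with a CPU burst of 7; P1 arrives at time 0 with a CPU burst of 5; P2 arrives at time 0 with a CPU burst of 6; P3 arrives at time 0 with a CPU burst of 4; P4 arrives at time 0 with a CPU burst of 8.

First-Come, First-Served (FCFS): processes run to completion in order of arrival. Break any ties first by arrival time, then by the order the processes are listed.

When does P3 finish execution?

22

Schedule: | P0 0-7 | P1 7-12 | P2 12-18 | P3 18-22 | P4 22-30 |
Completion: P0=7  P1=12  P2=18  P3=22  P4=30
Turnaround (C−A): P0=7  P1=12  P2=18  P3=22  P4=30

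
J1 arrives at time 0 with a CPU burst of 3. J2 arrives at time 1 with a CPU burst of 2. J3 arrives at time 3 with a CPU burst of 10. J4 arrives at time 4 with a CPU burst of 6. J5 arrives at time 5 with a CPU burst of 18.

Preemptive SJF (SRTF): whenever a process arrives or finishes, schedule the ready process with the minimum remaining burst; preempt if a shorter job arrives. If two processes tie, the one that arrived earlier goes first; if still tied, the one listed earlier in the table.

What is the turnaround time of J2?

Schedule: | J1 0-3 | J2 3-5 | J4 5-11 | J3 11-21 | J5 21-39 |
Completion: J1=3  J2=5  J3=21  J4=11  J5=39
Turnaround (C−A): J1=3  J2=4  J3=18  J4=7  J5=34
Turnaround(J2) = completion − arrival = 5 − 1 = 4

4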